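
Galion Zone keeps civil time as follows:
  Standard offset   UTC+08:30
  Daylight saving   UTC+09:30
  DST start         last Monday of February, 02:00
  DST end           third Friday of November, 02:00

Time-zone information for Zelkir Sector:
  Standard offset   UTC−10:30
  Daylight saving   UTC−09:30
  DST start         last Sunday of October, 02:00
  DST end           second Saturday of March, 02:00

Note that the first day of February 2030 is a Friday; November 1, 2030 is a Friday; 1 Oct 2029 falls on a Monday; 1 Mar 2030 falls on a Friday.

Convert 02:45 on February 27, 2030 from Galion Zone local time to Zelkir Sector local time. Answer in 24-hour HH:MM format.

07:45

1 February 2030 is a Friday, so Mondays fall on 4, 11, 18, 25; the last is February 25.
1 November 2030 is a Friday, so the first Friday is November 1 and the third is November 15.
February 27, 2030 lies within the daylight-saving period (25 February – 15 November), so Galion Zone is on daylight time, UTC+09:30.
02:45 Galion Zone − 9h30m = 17:15 UTC (rolling into the previous day, 26 February 2030).
1 October 2029 is a Monday, so Sundays fall on 7, 14, 21, 28; the last is October 28.
1 March 2030 is a Friday, so the first Saturday is March 2 and the second is March 9.
At the standard offset (UTC−10:30), 17:15 UTC − 10h30m = 06:45 Zelkir Sector standard time.
Daylight saving runs 28 October 2029 – 9 March 2030; the standard-time date in Zelkir Sector, February 26, 2030, is inside that window, so Zelkir Sector is at UTC−09:30.
17:15 UTC − 9h30m = 07:45 Zelkir Sector.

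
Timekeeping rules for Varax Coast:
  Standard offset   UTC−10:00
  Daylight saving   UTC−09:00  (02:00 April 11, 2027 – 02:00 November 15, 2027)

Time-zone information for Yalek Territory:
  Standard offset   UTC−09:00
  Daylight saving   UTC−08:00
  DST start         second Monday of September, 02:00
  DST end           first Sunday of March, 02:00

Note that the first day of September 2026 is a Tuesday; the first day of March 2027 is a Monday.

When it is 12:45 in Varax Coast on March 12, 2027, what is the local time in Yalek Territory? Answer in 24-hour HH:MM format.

13:45

Daylight saving runs 11 April – 15 November; March 12, 2027 is outside that window, so Varax Coast is on standard time at UTC−10:00.
12:45 Varax Coast + 10h = 22:45 UTC.
1 September 2026 is a Tuesday, so the first Monday is September 7 and the second is September 14.
1 March 2027 is a Monday, so the first Sunday is March 7.
At the standard offset (UTC−09:00), 22:45 UTC − 9h = 13:45 Yalek Territory standard time.
The standard-time date in Yalek Territory, March 12, 2027, is outside the daylight-saving period (14 September 2026 – 7 March 2027), so Yalek Territory is on standard time, UTC−09:00.
22:45 UTC − 9h = 13:45 Yalek Territory.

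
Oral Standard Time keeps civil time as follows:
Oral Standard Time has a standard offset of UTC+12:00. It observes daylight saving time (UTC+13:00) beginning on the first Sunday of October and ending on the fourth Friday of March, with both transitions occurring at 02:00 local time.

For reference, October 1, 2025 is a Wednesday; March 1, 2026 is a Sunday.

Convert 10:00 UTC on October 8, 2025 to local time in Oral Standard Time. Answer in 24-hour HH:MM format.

1 October 2025 is a Wednesday, so the first Sunday is October 5.
1 March 2026 is a Sunday, so the first Friday is March 6 and the fourth is March 27.
At the standard offset (UTC+12:00), 10:00 UTC + 12h = 22:00 Oral Standard Time standard time.
The standard-time date in Oral Standard Time, October 8, 2025, lies within the daylight-saving period (5 October 2025 – 27 March 2026), so Oral Standard Time is on daylight time, UTC+13:00.
10:00 UTC + 13h = 23:00 local.

23:00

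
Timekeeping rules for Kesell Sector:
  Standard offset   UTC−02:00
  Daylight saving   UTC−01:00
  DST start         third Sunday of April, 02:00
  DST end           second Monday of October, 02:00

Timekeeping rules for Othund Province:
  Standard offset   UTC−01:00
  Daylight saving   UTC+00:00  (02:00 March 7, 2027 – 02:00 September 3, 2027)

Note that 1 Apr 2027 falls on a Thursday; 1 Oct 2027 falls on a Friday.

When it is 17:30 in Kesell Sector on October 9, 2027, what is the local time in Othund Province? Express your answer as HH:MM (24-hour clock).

1 April 2027 is a Thursday, so the first Sunday is April 4 and the third is April 18.
1 October 2027 is a Friday, so the first Monday is October 4 and the second is October 11.
October 9, 2027 falls between 18 April and 11 October, so daylight saving is in effect and Kesell Sector is at UTC−01:00.
17:30 Kesell Sector + 1h = 18:30 UTC.
At the standard offset (UTC−01:00), 18:30 UTC − 1h = 17:30 Othund Province standard time.
The standard-time date in Othund Province, October 9, 2027, is outside the daylight-saving period (7 March – 3 September), so Othund Province is on standard time, UTC−01:00.
18:30 UTC − 1h = 17:30 Othund Province.

17:30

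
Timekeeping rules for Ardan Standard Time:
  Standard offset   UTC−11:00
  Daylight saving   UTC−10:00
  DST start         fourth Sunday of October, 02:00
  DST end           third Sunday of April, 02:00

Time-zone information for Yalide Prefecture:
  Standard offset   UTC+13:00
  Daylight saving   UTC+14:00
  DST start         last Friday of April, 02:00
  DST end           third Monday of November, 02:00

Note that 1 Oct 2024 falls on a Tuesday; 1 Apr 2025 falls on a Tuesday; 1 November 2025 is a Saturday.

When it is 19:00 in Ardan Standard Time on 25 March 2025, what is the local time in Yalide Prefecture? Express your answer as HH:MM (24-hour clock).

1 October 2024 is a Tuesday, so the first Sunday is October 6 and the fourth is October 27.
1 April 2025 is a Tuesday, so the first Sunday is April 6 and the third is April 20.
25 March 2025 falls between 27 October 2024 and 20 April 2025, so daylight saving is in effect and Ardan Standard Time is at UTC−10:00.
19:00 Ardan Standard Time + 10h = 05:00 UTC (rolling into the next day, 26 March 2025).
1 April 2025 is a Tuesday, so Fridays fall on 4, 11, 18, 25; the last is April 25.
1 November 2025 is a Saturday, so the first Monday is November 3 and the third is November 17.
At the standard offset (UTC+13:00), 05:00 UTC + 13h = 18:00 Yalide Prefecture standard time.
The standard-time date in Yalide Prefecture, 26 March 2025, is outside the daylight-saving period (25 April – 17 November), so Yalide Prefecture is on standard time, UTC+13:00.
05:00 UTC + 13h = 18:00 Yalide Prefecture.

18:00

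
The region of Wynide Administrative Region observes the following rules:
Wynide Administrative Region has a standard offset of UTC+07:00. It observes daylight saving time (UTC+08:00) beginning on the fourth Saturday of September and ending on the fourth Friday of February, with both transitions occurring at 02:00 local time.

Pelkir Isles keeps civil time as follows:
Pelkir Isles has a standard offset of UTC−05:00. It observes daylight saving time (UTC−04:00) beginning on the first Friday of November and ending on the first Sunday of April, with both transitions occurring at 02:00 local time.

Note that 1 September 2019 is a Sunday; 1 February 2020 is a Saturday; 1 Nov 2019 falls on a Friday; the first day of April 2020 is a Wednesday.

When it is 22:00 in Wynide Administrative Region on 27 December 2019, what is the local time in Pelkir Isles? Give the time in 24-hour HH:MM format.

10:00

1 September 2019 is a Sunday, so the first Saturday is September 7 and the fourth is September 28.
1 February 2020 is a Saturday, so the first Friday is February 7 and the fourth is February 28.
27 December 2019 lies within the daylight-saving period (28 September 2019 – 28 February 2020), so Wynide Administrative Region is on daylight time, UTC+08:00.
22:00 Wynide Administrative Region − 8h = 14:00 UTC.
1 November 2019 is a Friday, so the first Friday is November 1.
1 April 2020 is a Wednesday, so the first Sunday is April 5.
At the standard offset (UTC−05:00), 14:00 UTC − 5h = 09:00 Pelkir Isles standard time.
The standard-time date in Pelkir Isles, 27 December 2019, lies within the daylight-saving period (1 November 2019 – 5 April 2020), so Pelkir Isles is on daylight time, UTC−04:00.
14:00 UTC − 4h = 10:00 Pelkir Isles.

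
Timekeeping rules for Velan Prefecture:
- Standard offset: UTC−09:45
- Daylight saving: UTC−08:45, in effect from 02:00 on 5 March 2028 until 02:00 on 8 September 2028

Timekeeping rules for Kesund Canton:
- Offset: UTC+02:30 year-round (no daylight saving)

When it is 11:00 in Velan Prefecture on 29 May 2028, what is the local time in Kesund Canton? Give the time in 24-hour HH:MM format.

22:15

29 May 2028 falls between 5 March and 8 September, so daylight saving is in effect and Velan Prefecture is at UTC−08:45.
11:00 Velan Prefecture + 8h45m = 19:45 UTC.
Kesund Canton stays on UTC+02:30 all year.
19:45 UTC + 2h30m = 22:15 Kesund Canton.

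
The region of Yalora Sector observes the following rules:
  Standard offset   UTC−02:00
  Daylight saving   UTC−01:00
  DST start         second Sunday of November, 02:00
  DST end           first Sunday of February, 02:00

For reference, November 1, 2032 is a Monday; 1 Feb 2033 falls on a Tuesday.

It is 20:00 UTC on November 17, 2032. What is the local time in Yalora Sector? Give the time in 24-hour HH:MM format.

19:00

1 November 2032 is a Monday, so the first Sunday is November 7 and the second is November 14.
1 February 2033 is a Tuesday, so the first Sunday is February 6.
At the standard offset (UTC−02:00), 20:00 UTC − 2h = 18:00 Yalora Sector standard time.
The standard-time date in Yalora Sector, November 17, 2032, lies within the daylight-saving period (14 November 2032 – 6 February 2033), so Yalora Sector is on daylight time, UTC−01:00.
20:00 UTC − 1h = 19:00 local.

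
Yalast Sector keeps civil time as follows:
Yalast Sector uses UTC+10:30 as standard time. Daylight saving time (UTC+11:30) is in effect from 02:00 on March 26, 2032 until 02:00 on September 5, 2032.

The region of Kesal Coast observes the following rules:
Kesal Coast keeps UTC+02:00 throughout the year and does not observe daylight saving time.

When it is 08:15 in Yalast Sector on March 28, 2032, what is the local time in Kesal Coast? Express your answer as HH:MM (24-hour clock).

22:45

March 28, 2032 lies within the daylight-saving period (26 March – 5 September), so Yalast Sector is on daylight time, UTC+11:30.
08:15 Yalast Sector − 11h30m = 20:45 UTC (rolling into the previous day, 27 March 2032).
Kesal Coast stays on UTC+02:00 all year.
20:45 UTC + 2h = 22:45 Kesal Coast.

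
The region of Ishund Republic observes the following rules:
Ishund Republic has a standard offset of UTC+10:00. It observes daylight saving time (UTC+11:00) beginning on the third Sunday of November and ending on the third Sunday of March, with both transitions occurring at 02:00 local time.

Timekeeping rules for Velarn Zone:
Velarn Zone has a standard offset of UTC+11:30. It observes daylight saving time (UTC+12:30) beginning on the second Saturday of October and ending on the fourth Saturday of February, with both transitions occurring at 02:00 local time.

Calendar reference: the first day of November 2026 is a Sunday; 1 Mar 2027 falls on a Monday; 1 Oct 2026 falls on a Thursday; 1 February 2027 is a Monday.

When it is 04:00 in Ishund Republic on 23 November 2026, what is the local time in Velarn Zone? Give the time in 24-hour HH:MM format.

05:30

1 November 2026 is a Sunday, so the first Sunday is November 1 and the third is November 15.
1 March 2027 is a Monday, so the first Sunday is March 7 and the third is March 21.
23 November 2026 lies within the daylight-saving period (15 November 2026 – 21 March 2027), so Ishund Republic is on daylight time, UTC+11:00.
04:00 Ishund Republic − 11h = 17:00 UTC (rolling into the previous day, 22 November 2026).
1 October 2026 is a Thursday, so the first Saturday is October 3 and the second is October 10.
1 February 2027 is a Monday, so the first Saturday is February 6 and the fourth is February 27.
At the standard offset (UTC+11:30), 17:00 UTC + 11h30m = 04:30 Velarn Zone standard time (rolling into the next day, 23 November 2026).
The standard-time date in Velarn Zone, 23 November 2026, lies within the daylight-saving period (10 October 2026 – 27 February 2027), so Velarn Zone is on daylight time, UTC+12:30.
17:00 UTC + 12h30m = 05:30 Velarn Zone (rolling into the next day, 23 November 2026).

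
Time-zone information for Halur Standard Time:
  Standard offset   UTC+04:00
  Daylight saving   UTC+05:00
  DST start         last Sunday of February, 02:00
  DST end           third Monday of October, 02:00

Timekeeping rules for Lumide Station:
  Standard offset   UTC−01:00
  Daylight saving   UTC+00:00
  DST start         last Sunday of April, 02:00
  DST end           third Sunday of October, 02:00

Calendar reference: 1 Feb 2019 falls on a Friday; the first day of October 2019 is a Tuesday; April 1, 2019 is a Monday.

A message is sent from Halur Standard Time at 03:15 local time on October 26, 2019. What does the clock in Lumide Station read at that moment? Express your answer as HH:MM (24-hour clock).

22:15

1 February 2019 is a Friday, so Sundays fall on 3, 10, 17, 24; the last is February 24.
1 October 2019 is a Tuesday, so the first Monday is October 7 and the third is October 21.
Daylight saving runs 24 February – 21 October; October 26, 2019 is outside that window, so Halur Standard Time is on standard time at UTC+04:00.
03:15 Halur Standard Time − 4h = 23:15 UTC (rolling into the previous day, 25 October 2019).
1 April 2019 is a Monday, so Sundays fall on 7, 14, 21, 28; the last is April 28.
1 October 2019 is a Tuesday, so the first Sunday is October 6 and the third is October 20.
At the standard offset (UTC−01:00), 23:15 UTC − 1h = 22:15 Lumide Station standard time.
The standard-time date in Lumide Station, October 25, 2019, does not fall between 28 April and 20 October, so daylight saving is not in effect and Lumide Station is at UTC−01:00.
23:15 UTC − 1h = 22:15 Lumide Station.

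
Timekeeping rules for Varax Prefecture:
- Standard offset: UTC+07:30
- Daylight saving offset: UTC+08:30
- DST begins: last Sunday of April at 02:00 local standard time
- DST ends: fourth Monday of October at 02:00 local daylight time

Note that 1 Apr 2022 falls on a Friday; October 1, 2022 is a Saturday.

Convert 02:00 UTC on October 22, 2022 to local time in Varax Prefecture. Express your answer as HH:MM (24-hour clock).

10:30

1 April 2022 is a Friday, so Sundays fall on 3, 10, 17, 24; the last is April 24.
1 October 2022 is a Saturday, so the first Monday is October 3 and the fourth is October 24.
At the standard offset (UTC+07:30), 02:00 UTC + 7h30m = 09:30 Varax Prefecture standard time.
Daylight saving runs 24 April – 24 October; the standard-time date in Varax Prefecture, October 22, 2022, is inside that window, so Varax Prefecture is at UTC+08:30.
02:00 UTC + 8h30m = 10:30 local.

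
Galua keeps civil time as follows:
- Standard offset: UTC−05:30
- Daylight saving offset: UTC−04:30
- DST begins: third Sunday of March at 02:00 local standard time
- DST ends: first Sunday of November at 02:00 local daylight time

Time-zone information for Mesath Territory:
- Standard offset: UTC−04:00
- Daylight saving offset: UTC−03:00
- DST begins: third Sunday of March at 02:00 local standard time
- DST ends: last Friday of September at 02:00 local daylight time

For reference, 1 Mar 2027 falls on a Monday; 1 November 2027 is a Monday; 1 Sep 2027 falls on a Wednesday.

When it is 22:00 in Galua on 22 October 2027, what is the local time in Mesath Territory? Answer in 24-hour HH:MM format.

1 March 2027 is a Monday, so the first Sunday is March 7 and the third is March 21.
1 November 2027 is a Monday, so the first Sunday is November 7.
Daylight saving runs 21 March – 7 November; 22 October 2027 is inside that window, so Galua is at UTC−04:30.
22:00 Galua + 4h30m = 02:30 UTC (rolling into the next day, 23 October 2027).
1 March 2027 is a Monday, so the first Sunday is March 7 and the third is March 21.
1 September 2027 is a Wednesday, so Fridays fall on 3, 10, 17, 24; the last is September 24.
At the standard offset (UTC−04:00), 02:30 UTC − 4h = 22:30 Mesath Territory standard time (rolling into the previous day, 22 October 2027).
Daylight saving runs 21 March – 24 September; the standard-time date in Mesath Territory, 22 October 2027, is outside that window, so Mesath Territory is on standard time at UTC−04:00.
02:30 UTC − 4h = 22:30 Mesath Territory (rolling into the previous day, 22 October 2027).

22:30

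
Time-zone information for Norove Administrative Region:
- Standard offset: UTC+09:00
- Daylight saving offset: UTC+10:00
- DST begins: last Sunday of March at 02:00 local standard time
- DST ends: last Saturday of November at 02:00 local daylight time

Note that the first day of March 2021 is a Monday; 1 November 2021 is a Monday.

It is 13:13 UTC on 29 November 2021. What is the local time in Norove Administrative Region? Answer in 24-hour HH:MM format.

1 March 2021 is a Monday, so Sundays fall on 7, 14, 21, 28; the last is March 28.
1 November 2021 is a Monday, so Saturdays fall on 6, 13, 20, 27; the last is November 27.
At the standard offset (UTC+09:00), 13:13 UTC + 9h = 22:13 Norove Administrative Region standard time.
Daylight saving runs 28 March – 27 November; the standard-time date in Norove Administrative Region, 29 November 2021, is outside that window, so Norove Administrative Region is on standard time at UTC+09:00.
13:13 UTC + 9h = 22:13 local.

22:13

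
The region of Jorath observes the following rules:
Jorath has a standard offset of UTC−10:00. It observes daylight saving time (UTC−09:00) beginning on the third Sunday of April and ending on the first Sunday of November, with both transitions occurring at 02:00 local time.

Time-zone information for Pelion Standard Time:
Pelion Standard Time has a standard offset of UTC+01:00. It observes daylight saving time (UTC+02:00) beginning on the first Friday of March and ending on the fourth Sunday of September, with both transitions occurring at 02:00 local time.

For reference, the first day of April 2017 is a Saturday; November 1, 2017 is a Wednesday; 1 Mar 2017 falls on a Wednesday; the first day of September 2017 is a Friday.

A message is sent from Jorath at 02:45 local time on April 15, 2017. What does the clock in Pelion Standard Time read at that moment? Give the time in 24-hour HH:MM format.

1 April 2017 is a Saturday, so the first Sunday is April 2 and the third is April 16.
1 November 2017 is a Wednesday, so the first Sunday is November 5.
April 15, 2017 is outside the daylight-saving period (16 April – 5 November), so Jorath is on standard time, UTC−10:00.
02:45 Jorath + 10h = 12:45 UTC.
1 March 2017 is a Wednesday, so the first Friday is March 3.
1 September 2017 is a Friday, so the first Sunday is September 3 and the fourth is September 24.
At the standard offset (UTC+01:00), 12:45 UTC + 1h = 13:45 Pelion Standard Time standard time.
Daylight saving runs 3 March – 24 September; the standard-time date in Pelion Standard Time, April 15, 2017, is inside that window, so Pelion Standard Time is at UTC+02:00.
12:45 UTC + 2h = 14:45 Pelion Standard Time.

14:45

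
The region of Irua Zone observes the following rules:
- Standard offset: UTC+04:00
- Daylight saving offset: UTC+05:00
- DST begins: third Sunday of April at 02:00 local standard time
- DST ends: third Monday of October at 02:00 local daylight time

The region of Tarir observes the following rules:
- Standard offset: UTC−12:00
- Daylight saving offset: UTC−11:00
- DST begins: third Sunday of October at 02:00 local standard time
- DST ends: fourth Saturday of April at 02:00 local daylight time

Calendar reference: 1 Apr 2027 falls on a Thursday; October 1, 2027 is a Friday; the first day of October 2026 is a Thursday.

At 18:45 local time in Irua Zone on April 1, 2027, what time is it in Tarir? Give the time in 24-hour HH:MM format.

03:45

1 April 2027 is a Thursday, so the first Sunday is April 4 and the third is April 18.
1 October 2027 is a Friday, so the first Monday is October 4 and the third is October 18.
April 1, 2027 does not fall between 18 April and 18 October, so daylight saving is not in effect and Irua Zone is at UTC+04:00.
18:45 Irua Zone − 4h = 14:45 UTC.
1 October 2026 is a Thursday, so the first Sunday is October 4 and the third is October 18.
1 April 2027 is a Thursday, so the first Saturday is April 3 and the fourth is April 24.
At the standard offset (UTC−12:00), 14:45 UTC − 12h = 02:45 Tarir standard time.
The standard-time date in Tarir, April 1, 2027, lies within the daylight-saving period (18 October 2026 – 24 April 2027), so Tarir is on daylight time, UTC−11:00.
14:45 UTC − 11h = 03:45 Tarir.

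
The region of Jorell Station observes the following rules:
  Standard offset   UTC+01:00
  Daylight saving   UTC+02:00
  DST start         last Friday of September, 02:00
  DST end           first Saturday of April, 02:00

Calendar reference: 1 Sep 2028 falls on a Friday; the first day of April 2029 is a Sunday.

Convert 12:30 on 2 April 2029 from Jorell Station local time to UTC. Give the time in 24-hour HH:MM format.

1 September 2028 is a Friday, so Fridays fall on 1, 8, 15, 22, 29; the last is September 29.
1 April 2029 is a Sunday, so the first Saturday is April 7.
Daylight saving runs 29 September 2028 – 7 April 2029; 2 April 2029 is inside that window, so Jorell Station is at UTC+02:00.
12:30 local − 2h = 10:30 UTC.

10:30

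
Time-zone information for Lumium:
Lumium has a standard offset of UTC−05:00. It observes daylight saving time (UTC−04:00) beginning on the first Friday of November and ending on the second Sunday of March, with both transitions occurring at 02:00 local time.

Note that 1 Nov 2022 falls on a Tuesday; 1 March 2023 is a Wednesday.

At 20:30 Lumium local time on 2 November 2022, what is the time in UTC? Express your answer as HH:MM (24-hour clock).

01:30

1 November 2022 is a Tuesday, so the first Friday is November 4.
1 March 2023 is a Wednesday, so the first Sunday is March 5 and the second is March 12.
2 November 2022 does not fall between 4 November 2022 and 12 March 2023, so daylight saving is not in effect and Lumium is at UTC−05:00.
20:30 local + 5h = 01:30 UTC (rolling into the next day, 3 November 2022).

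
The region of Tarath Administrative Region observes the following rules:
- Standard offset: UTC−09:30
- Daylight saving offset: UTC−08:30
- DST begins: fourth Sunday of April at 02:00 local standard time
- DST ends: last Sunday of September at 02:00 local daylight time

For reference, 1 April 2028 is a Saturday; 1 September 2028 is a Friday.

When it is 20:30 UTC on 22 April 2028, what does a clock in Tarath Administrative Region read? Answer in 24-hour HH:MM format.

1 April 2028 is a Saturday, so the first Sunday is April 2 and the fourth is April 23.
1 September 2028 is a Friday, so Sundays fall on 3, 10, 17, 24; the last is September 24.
At the standard offset (UTC−09:30), 20:30 UTC − 9h30m = 11:00 Tarath Administrative Region standard time.
Daylight saving runs 23 April – 24 September; the standard-time date in Tarath Administrative Region, 22 April 2028, is outside that window, so Tarath Administrative Region is on standard time at UTC−09:30.
20:30 UTC − 9h30m = 11:00 local.

11:00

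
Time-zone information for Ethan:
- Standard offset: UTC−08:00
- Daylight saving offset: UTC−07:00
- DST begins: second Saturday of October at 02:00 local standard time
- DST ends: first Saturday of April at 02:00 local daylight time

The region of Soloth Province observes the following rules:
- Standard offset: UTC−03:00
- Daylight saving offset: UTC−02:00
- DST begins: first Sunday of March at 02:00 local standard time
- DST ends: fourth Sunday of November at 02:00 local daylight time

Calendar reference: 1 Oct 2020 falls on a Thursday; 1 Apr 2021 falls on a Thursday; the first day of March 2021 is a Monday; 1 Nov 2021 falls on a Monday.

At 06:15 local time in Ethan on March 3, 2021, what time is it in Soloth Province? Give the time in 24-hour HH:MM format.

10:15

1 October 2020 is a Thursday, so the first Saturday is October 3 and the second is October 10.
1 April 2021 is a Thursday, so the first Saturday is April 3.
March 3, 2021 lies within the daylight-saving period (10 October 2020 – 3 April 2021), so Ethan is on daylight time, UTC−07:00.
06:15 Ethan + 7h = 13:15 UTC.
1 March 2021 is a Monday, so the first Sunday is March 7.
1 November 2021 is a Monday, so the first Sunday is November 7 and the fourth is November 28.
At the standard offset (UTC−03:00), 13:15 UTC − 3h = 10:15 Soloth Province standard time.
The standard-time date in Soloth Province, March 3, 2021, does not fall between 7 March and 28 November, so daylight saving is not in effect and Soloth Province is at UTC−03:00.
13:15 UTC − 3h = 10:15 Soloth Province.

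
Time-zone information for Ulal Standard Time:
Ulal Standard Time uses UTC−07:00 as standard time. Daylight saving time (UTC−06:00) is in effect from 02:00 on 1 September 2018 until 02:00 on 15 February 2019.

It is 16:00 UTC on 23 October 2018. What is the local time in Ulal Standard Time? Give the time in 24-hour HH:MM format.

10:00

At the standard offset (UTC−07:00), 16:00 UTC − 7h = 09:00 Ulal Standard Time standard time.
The standard-time date in Ulal Standard Time, 23 October 2018, falls between 1 September 2018 and 15 February 2019, so daylight saving is in effect and Ulal Standard Time is at UTC−06:00.
16:00 UTC − 6h = 10:00 local.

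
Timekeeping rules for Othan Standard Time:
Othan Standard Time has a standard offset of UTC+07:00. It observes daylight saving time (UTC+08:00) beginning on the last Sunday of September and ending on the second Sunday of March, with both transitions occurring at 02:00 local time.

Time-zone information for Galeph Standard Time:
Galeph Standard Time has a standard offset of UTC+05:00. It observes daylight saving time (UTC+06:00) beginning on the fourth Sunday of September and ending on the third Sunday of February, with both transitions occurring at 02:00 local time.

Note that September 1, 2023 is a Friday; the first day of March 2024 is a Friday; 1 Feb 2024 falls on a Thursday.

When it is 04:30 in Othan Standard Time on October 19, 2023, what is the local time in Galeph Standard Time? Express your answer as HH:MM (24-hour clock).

1 September 2023 is a Friday, so Sundays fall on 3, 10, 17, 24; the last is September 24.
1 March 2024 is a Friday, so the first Sunday is March 3 and the second is March 10.
Daylight saving runs 24 September 2023 – 10 March 2024; October 19, 2023 is inside that window, so Othan Standard Time is at UTC+08:00.
04:30 Othan Standard Time − 8h = 20:30 UTC (rolling into the previous day, 18 October 2023).
1 September 2023 is a Friday, so the first Sunday is September 3 and the fourth is September 24.
1 February 2024 is a Thursday, so the first Sunday is February 4 and the third is February 18.
At the standard offset (UTC+05:00), 20:30 UTC + 5h = 01:30 Galeph Standard Time standard time (rolling into the next day, 19 October 2023).
Daylight saving runs 24 September 2023 – 18 February 2024; the standard-time date in Galeph Standard Time, October 19, 2023, is inside that window, so Galeph Standard Time is at UTC+06:00.
20:30 UTC + 6h = 02:30 Galeph Standard Time (rolling into the next day, 19 October 2023).

02:30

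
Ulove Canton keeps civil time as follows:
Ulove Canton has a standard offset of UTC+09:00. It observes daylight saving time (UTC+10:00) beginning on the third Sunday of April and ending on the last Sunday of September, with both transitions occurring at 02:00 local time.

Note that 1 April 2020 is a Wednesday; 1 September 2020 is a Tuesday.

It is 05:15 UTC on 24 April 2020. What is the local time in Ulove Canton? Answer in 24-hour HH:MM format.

1 April 2020 is a Wednesday, so the first Sunday is April 5 and the third is April 19.
1 September 2020 is a Tuesday, so Sundays fall on 6, 13, 20, 27; the last is September 27.
At the standard offset (UTC+09:00), 05:15 UTC + 9h = 14:15 Ulove Canton standard time.
The standard-time date in Ulove Canton, 24 April 2020, falls between 19 April and 27 September, so daylight saving is in effect and Ulove Canton is at UTC+10:00.
05:15 UTC + 10h = 15:15 local.

15:15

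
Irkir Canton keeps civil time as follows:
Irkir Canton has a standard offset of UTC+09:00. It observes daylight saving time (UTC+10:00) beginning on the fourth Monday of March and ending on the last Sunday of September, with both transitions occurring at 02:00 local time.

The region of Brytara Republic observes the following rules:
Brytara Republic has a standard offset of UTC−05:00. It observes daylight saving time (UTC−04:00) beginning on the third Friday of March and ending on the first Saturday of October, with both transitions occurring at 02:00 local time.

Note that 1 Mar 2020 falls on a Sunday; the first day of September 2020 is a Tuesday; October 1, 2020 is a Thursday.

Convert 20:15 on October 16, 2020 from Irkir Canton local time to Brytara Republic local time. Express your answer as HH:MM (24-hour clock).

1 March 2020 is a Sunday, so the first Monday is March 2 and the fourth is March 23.
1 September 2020 is a Tuesday, so Sundays fall on 6, 13, 20, 27; the last is September 27.
Daylight saving runs 23 March – 27 September; October 16, 2020 is outside that window, so Irkir Canton is on standard time at UTC+09:00.
20:15 Irkir Canton − 9h = 11:15 UTC.
1 March 2020 is a Sunday, so the first Friday is March 6 and the third is March 20.
1 October 2020 is a Thursday, so the first Saturday is October 3.
At the standard offset (UTC−05:00), 11:15 UTC − 5h = 06:15 Brytara Republic standard time.
The standard-time date in Brytara Republic, October 16, 2020, is outside the daylight-saving period (20 March – 3 October), so Brytara Republic is on standard time, UTC−05:00.
11:15 UTC − 5h = 06:15 Brytara Republic.

06:15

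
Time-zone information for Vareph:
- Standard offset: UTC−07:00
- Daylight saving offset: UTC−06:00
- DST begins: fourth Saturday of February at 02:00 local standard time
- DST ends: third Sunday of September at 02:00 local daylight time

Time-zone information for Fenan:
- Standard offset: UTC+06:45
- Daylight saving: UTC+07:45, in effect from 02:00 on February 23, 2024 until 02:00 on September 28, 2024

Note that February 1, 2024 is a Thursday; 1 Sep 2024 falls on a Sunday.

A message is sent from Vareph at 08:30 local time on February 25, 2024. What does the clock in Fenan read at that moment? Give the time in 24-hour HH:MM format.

22:15

1 February 2024 is a Thursday, so the first Saturday is February 3 and the fourth is February 24.
1 September 2024 is a Sunday, so the first Sunday is September 1 and the third is September 15.
February 25, 2024 lies within the daylight-saving period (24 February – 15 September), so Vareph is on daylight time, UTC−06:00.
08:30 Vareph + 6h = 14:30 UTC.
At the standard offset (UTC+06:45), 14:30 UTC + 6h45m = 21:15 Fenan standard time.
Daylight saving runs 23 February – 28 September; the standard-time date in Fenan, February 25, 2024, is inside that window, so Fenan is at UTC+07:45.
14:30 UTC + 7h45m = 22:15 Fenan.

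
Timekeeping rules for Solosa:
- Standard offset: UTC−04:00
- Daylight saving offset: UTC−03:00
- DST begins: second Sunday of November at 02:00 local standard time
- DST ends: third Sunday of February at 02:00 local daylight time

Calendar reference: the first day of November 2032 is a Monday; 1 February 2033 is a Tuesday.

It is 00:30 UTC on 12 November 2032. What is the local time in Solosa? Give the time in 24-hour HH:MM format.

1 November 2032 is a Monday, so the first Sunday is November 7 and the second is November 14.
1 February 2033 is a Tuesday, so the first Sunday is February 6 and the third is February 20.
At the standard offset (UTC−04:00), 00:30 UTC − 4h = 20:30 Solosa standard time (rolling into the previous day, 11 November 2032).
The standard-time date in Solosa, 11 November 2032, is outside the daylight-saving period (14 November 2032 – 20 February 2033), so Solosa is on standard time, UTC−04:00.
00:30 UTC − 4h = 20:30 local (rolling into the previous day, 11 November 2032).

20:30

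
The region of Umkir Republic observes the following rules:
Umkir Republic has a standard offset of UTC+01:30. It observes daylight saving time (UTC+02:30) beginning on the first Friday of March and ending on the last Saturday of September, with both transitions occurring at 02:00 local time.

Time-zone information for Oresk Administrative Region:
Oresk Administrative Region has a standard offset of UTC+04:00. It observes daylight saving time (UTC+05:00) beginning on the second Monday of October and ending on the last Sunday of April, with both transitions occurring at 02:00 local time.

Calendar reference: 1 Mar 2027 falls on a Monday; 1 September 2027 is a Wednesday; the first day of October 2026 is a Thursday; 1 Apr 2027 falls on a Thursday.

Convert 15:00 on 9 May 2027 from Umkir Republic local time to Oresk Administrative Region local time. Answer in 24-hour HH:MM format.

1 March 2027 is a Monday, so the first Friday is March 5.
1 September 2027 is a Wednesday, so Saturdays fall on 4, 11, 18, 25; the last is September 25.
9 May 2027 falls between 5 March and 25 September, so daylight saving is in effect and Umkir Republic is at UTC+02:30.
15:00 Umkir Republic − 2h30m = 12:30 UTC.
1 October 2026 is a Thursday, so the first Monday is October 5 and the second is October 12.
1 April 2027 is a Thursday, so Sundays fall on 4, 11, 18, 25; the last is April 25.
At the standard offset (UTC+04:00), 12:30 UTC + 4h = 16:30 Oresk Administrative Region standard time.
The standard-time date in Oresk Administrative Region, 9 May 2027, is outside the daylight-saving period (12 October 2026 – 25 April 2027), so Oresk Administrative Region is on standard time, UTC+04:00.
12:30 UTC + 4h = 16:30 Oresk Administrative Region.

16:30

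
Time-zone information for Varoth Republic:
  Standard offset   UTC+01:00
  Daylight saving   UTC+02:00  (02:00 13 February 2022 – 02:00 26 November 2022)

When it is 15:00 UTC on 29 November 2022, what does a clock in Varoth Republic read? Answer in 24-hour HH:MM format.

16:00

At the standard offset (UTC+01:00), 15:00 UTC + 1h = 16:00 Varoth Republic standard time.
The standard-time date in Varoth Republic, 29 November 2022, is outside the daylight-saving period (13 February – 26 November), so Varoth Republic is on standard time, UTC+01:00.
15:00 UTC + 1h = 16:00 local.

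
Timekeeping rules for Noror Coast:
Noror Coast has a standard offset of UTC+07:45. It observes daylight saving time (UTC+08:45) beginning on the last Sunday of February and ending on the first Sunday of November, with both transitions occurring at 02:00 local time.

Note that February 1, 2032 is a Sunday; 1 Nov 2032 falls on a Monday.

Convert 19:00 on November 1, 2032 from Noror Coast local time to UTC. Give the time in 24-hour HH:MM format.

10:15

1 February 2032 is a Sunday, so Sundays fall on 1, 8, 15, 22, 29; the last is February 29.
1 November 2032 is a Monday, so the first Sunday is November 7.
Daylight saving runs 29 February – 7 November; November 1, 2032 is inside that window, so Noror Coast is at UTC+08:45.
19:00 local − 8h45m = 10:15 UTC.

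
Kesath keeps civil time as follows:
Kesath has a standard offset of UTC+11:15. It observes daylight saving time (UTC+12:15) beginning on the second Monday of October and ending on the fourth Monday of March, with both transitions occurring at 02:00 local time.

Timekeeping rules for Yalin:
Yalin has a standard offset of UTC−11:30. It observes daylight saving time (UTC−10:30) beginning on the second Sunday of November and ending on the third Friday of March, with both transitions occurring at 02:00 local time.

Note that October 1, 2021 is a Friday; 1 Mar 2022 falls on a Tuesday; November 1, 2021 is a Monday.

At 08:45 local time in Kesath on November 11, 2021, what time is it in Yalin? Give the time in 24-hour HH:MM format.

09:00

1 October 2021 is a Friday, so the first Monday is October 4 and the second is October 11.
1 March 2022 is a Tuesday, so the first Monday is March 7 and the fourth is March 28.
Daylight saving runs 11 October 2021 – 28 March 2022; November 11, 2021 is inside that window, so Kesath is at UTC+12:15.
08:45 Kesath − 12h15m = 20:30 UTC (rolling into the previous day, 10 November 2021).
1 November 2021 is a Monday, so the first Sunday is November 7 and the second is November 14.
1 March 2022 is a Tuesday, so the first Friday is March 4 and the third is March 18.
At the standard offset (UTC−11:30), 20:30 UTC − 11h30m = 09:00 Yalin standard time.
Daylight saving runs 14 November 2021 – 18 March 2022; the standard-time date in Yalin, November 10, 2021, is outside that window, so Yalin is on standard time at UTC−11:30.
20:30 UTC − 11h30m = 09:00 Yalin.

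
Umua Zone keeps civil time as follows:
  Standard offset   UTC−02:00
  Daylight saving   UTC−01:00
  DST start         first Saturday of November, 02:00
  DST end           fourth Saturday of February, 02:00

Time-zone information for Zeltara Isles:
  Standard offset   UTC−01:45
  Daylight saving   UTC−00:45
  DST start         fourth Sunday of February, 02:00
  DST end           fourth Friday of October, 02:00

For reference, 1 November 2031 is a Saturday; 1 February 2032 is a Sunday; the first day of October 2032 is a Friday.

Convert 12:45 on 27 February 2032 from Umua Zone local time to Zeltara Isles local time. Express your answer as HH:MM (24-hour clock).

13:00

1 November 2031 is a Saturday, so the first Saturday is November 1.
1 February 2032 is a Sunday, so the first Saturday is February 7 and the fourth is February 28.
27 February 2032 falls between 1 November 2031 and 28 February 2032, so daylight saving is in effect and Umua Zone is at UTC−01:00.
12:45 Umua Zone + 1h = 13:45 UTC.
1 February 2032 is a Sunday, so the first Sunday is February 1 and the fourth is February 22.
1 October 2032 is a Friday, so the first Friday is October 1 and the fourth is October 22.
At the standard offset (UTC−01:45), 13:45 UTC − 1h45m = 12:00 Zeltara Isles standard time.
Daylight saving runs 22 February – 22 October; the standard-time date in Zeltara Isles, 27 February 2032, is inside that window, so Zeltara Isles is at UTC−00:45.
13:45 UTC − 0h45m = 13:00 Zeltara Isles.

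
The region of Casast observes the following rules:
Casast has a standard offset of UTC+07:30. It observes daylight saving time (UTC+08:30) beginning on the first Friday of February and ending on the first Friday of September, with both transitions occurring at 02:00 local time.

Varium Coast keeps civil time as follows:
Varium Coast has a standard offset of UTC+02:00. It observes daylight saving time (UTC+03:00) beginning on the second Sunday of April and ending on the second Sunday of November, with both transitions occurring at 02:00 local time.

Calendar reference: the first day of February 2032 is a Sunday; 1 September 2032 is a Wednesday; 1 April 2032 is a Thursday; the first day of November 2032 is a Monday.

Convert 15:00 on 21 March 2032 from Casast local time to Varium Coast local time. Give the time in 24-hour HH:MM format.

1 February 2032 is a Sunday, so the first Friday is February 6.
1 September 2032 is a Wednesday, so the first Friday is September 3.
Daylight saving runs 6 February – 3 September; 21 March 2032 is inside that window, so Casast is at UTC+08:30.
15:00 Casast − 8h30m = 06:30 UTC.
1 April 2032 is a Thursday, so the first Sunday is April 4 and the second is April 11.
1 November 2032 is a Monday, so the first Sunday is November 7 and the second is November 14.
At the standard offset (UTC+02:00), 06:30 UTC + 2h = 08:30 Varium Coast standard time.
Daylight saving runs 11 April – 14 November; the standard-time date in Varium Coast, 21 March 2032, is outside that window, so Varium Coast is on standard time at UTC+02:00.
06:30 UTC + 2h = 08:30 Varium Coast.

08:30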